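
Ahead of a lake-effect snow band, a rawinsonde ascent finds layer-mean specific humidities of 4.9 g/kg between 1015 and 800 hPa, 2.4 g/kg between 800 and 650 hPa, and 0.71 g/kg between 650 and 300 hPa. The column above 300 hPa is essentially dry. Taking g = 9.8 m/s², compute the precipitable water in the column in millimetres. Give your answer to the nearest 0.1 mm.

PW ≈ 17.0 mm

Precipitable water is the column-integrated vapour mass per unit area: PW = (1/g) Σ q̄ Δp, with q in kg/kg and Δp in Pa (1 kg/m² of water = 1 mm).
Layer 1015–800 hPa: Δp = 215 hPa = 21500 Pa, q̄ = 0.0049 kg/kg → 0.0049 × 21500 / 9.8 = 10.75 mm
Layer 800–650 hPa: Δp = 150 hPa = 15000 Pa, q̄ = 0.0024 kg/kg → 0.0024 × 15000 / 9.8 = 3.67 mm
Layer 650–300 hPa: Δp = 350 hPa = 35000 Pa, q̄ = 0.00071 kg/kg → 0.00071 × 35000 / 9.8 = 2.54 mm
PW = 10.75 + 3.67 + 2.54 = 16.96 ≈ 17.0 mm.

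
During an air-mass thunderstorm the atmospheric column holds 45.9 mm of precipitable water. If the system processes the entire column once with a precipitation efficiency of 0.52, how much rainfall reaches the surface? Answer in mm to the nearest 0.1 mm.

Rainfall = ε × PW = 0.52 × 45.9 = 23.9 mm.

rainfall ≈ 23.9 mm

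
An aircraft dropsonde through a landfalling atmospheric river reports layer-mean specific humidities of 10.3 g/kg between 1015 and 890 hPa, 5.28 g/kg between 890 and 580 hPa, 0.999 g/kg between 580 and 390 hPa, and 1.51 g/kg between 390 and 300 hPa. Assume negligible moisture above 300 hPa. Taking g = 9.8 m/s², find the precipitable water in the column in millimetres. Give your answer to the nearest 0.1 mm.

PW ≈ 33.2 mm

Precipitable water is the column-integrated vapour mass per unit area: PW = (1/g) Σ q̄ Δp, with q in kg/kg and Δp in Pa (1 kg/m² of water = 1 mm).
Layer 1015–890 hPa: Δp = 125 hPa = 12500 Pa, q̄ = 0.0103 kg/kg → 0.0103 × 12500 / 9.8 = 13.14 mm
Layer 890–580 hPa: Δp = 310 hPa = 31000 Pa, q̄ = 0.00528 kg/kg → 0.00528 × 31000 / 9.8 = 16.70 mm
Layer 580–390 hPa: Δp = 190 hPa = 19000 Pa, q̄ = 0.000999 kg/kg → 0.000999 × 19000 / 9.8 = 1.94 mm
Layer 390–300 hPa: Δp = 90 hPa = 9000 Pa, q̄ = 0.00151 kg/kg → 0.00151 × 9000 / 9.8 = 1.39 mm
PW = 13.14 + 16.70 + 1.94 + 1.39 = 33.17 ≈ 33.2 mm.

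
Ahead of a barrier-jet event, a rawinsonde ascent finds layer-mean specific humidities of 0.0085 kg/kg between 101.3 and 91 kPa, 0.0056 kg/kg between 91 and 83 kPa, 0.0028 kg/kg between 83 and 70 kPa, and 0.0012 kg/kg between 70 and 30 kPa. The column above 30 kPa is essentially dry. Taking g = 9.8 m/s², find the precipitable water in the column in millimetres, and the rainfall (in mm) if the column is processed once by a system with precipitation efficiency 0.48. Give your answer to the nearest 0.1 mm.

Precipitable water is the column-integrated vapour mass per unit area: PW = (1/g) Σ q̄ Δp, with q in kg/kg and Δp in Pa (1 kg/m² of water = 1 mm).
Layer 101.3–91 kPa: Δp = 103 hPa = 10300 Pa, q̄ = 0.0085 kg/kg → 0.0085 × 10300 / 9.8 = 8.93 mm
Layer 91–83 kPa: Δp = 80 hPa = 8000 Pa, q̄ = 0.0056 kg/kg → 0.0056 × 8000 / 9.8 = 4.57 mm
Layer 83–70 kPa: Δp = 130 hPa = 13000 Pa, q̄ = 0.0028 kg/kg → 0.0028 × 13000 / 9.8 = 3.71 mm
Layer 70–30 kPa: Δp = 400 hPa = 40000 Pa, q̄ = 0.0012 kg/kg → 0.0012 × 40000 / 9.8 = 4.90 mm
PW = 8.93 + 4.57 + 3.71 + 4.90 = 22.11 ≈ 22.1 mm.
Rainfall = ε × PW = 0.48 × 22.1 = 10.6 mm.

PW ≈ 22.1 mm; rainfall ≈ 10.6 mm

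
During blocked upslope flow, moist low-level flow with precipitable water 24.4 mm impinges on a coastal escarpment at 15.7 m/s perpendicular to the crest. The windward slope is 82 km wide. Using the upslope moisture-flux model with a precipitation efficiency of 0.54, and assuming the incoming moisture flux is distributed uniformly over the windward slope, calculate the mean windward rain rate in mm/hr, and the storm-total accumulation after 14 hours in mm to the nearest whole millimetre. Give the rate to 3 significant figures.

R ≈ 9.08 mm/hr; total ≈ 127 mm

Incoming column moisture flux per unit ridge length: F = V × PW = 15.7 × 24.4 = 383.08 mm·m/s.
Spread over the 82 km slope with efficiency ε = 0.54: R = ε·F/W = 0.54 × 383.08 / 82000 m = 2.523e-03 mm/s.
R = 2.523e-03 × 3600 = 9.08 mm/hr.
Over 14 h: total = 9.08 × 14 = 127.12 ≈ 127 mm.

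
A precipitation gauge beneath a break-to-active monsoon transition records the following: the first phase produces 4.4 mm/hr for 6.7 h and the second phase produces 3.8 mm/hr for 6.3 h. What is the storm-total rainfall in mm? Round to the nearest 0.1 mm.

total ≈ 53.4 mm

Total = Σ Rᵢ Δtᵢ = 4.4 × 6.7 + 3.8 × 6.3
      = 29.48 + 23.94 = 53.4 mm.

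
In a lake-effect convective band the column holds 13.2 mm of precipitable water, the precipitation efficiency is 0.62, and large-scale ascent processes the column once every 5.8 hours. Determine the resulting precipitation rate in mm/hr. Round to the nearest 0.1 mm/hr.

Each overturning extracts ε × PW = 0.62 × 13.2 = 8.184 mm.
Rate = ε·PW / τ = 8.184 / 5.8 h = 1.4 mm/hr.

R ≈ 1.4 mm/hr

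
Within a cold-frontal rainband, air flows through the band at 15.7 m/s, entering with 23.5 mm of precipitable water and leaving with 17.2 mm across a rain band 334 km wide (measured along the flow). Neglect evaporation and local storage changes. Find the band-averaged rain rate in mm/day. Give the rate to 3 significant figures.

Column moisture flux per unit crosswind length is F = V × PW.
Inflow: F_in = 15.7 × 23.5 = 368.95 mm·m/s
Outflow: F_out = 15.7 × 17.2 = 270.04 mm·m/s
Steady-state rate R = (F_in − F_out)/L = (368.95 − 270.04) / 334000 m = 2.961e-04 mm/s.
R = 2.961e-04 × 3600 × 24 = 25.6 mm/day.

R ≈ 25.6 mm/day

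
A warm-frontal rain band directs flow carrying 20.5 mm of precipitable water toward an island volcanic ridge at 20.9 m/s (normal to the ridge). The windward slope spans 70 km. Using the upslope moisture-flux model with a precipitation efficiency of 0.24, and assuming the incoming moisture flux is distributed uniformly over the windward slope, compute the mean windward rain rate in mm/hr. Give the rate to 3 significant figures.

R ≈ 5.29 mm/hr

Incoming column moisture flux per unit ridge length: F = V × PW = 20.9 × 20.5 = 428.45 mm·m/s.
Spread over the 70 km slope with efficiency ε = 0.24: R = ε·F/W = 0.24 × 428.45 / 70000 m = 1.469e-03 mm/s.
R = 1.469e-03 × 3600 = 5.29 mm/hr.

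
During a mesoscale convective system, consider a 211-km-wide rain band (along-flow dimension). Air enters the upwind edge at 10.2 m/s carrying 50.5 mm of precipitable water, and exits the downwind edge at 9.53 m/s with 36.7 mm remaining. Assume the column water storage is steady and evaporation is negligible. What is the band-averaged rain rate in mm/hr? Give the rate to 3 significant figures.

R ≈ 2.82 mm/hr

Column moisture flux per unit crosswind length is F = V × PW.
Inflow: F_in = 10.2 × 50.5 = 515.1 mm·m/s
Outflow: F_out = 9.53 × 36.7 = 349.751 mm·m/s
Steady-state rate R = (F_in − F_out)/L = (515.1 − 349.751) / 211000 m = 7.836e-04 mm/s.
R = 7.836e-04 × 3600 = 2.82 mm/hr.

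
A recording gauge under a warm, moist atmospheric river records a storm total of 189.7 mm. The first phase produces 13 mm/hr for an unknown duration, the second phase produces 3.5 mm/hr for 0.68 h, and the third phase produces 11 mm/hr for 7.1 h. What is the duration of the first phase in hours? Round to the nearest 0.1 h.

Known phases: 3.5 × 0.68 + 11 × 7.1 = 2.38 + 78.1 = 80.48 mm.
Remaining depth = 189.7 − 80.48 = 109.22 mm.
Duration = 109.22 / 13 = 8.4 h.

duration ≈ 8.4 h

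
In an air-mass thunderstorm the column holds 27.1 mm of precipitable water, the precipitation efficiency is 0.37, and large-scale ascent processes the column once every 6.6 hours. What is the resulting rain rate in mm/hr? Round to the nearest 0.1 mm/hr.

R ≈ 1.5 mm/hr

Each overturning extracts ε × PW = 0.37 × 27.1 = 10.027 mm.
Rate = ε·PW / τ = 10.027 / 6.6 h = 1.5 mm/hr.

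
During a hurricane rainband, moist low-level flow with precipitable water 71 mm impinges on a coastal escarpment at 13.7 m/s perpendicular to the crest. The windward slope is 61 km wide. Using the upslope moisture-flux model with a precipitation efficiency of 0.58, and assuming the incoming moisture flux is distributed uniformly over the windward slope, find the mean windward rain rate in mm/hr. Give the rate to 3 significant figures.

Incoming column moisture flux per unit ridge length: F = V × PW = 13.7 × 71 = 972.7 mm·m/s.
Spread over the 61 km slope with efficiency ε = 0.58: R = ε·F/W = 0.58 × 972.7 / 61000 m = 9.249e-03 mm/s.
R = 9.249e-03 × 3600 = 33.3 mm/hr.

R ≈ 33.3 mm/hr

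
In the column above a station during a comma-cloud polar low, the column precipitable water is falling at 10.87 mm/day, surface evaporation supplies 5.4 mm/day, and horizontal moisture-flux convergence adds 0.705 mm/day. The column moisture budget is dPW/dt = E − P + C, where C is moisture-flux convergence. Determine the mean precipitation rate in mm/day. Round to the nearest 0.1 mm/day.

dPW/dt = -10.87 mm/day.
P = E + C − dPW/dt = 5.4 + (0.705) − (-10.87) = 17.0 mm/day.

P ≈ 17.0 mm/day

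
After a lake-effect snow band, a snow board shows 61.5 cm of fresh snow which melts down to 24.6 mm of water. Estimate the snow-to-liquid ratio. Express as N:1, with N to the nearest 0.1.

Ratio = snow depth / SWE = 615 mm / 24.6 mm = 25.0, i.e. 25.0:1.

ratio ≈ 25.0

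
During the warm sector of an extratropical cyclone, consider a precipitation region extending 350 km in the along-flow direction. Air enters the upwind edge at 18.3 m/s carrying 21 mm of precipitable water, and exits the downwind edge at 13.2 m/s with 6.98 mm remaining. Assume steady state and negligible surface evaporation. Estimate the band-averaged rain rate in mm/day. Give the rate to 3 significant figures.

Column moisture flux per unit crosswind length is F = V × PW.
Inflow: F_in = 18.3 × 21 = 384.3 mm·m/s
Outflow: F_out = 13.2 × 6.98 = 92.136 mm·m/s
Steady-state rate R = (F_in − F_out)/L = (384.3 − 92.136) / 350000 m = 8.348e-04 mm/s.
R = 8.348e-04 × 3600 × 24 = 72.1 mm/day.

R ≈ 72.1 mm/day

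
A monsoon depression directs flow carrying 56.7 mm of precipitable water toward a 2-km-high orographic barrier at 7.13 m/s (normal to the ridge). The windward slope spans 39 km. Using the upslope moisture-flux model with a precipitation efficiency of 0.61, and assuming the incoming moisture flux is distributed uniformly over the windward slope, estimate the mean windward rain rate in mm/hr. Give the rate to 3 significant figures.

Incoming column moisture flux per unit ridge length: F = V × PW = 7.13 × 56.7 = 404.271 mm·m/s.
Spread over the 39 km slope with efficiency ε = 0.61: R = ε·F/W = 0.61 × 404.271 / 39000 m = 6.323e-03 mm/s.
R = 6.323e-03 × 3600 = 22.8 mm/hr.

R ≈ 22.8 mm/hr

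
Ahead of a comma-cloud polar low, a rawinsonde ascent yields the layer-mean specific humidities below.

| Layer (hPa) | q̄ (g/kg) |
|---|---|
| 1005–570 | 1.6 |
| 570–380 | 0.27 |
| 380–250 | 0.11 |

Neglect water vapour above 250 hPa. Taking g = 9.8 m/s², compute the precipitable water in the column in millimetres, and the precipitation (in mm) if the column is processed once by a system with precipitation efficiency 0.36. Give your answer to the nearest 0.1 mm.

Precipitable water is the column-integrated vapour mass per unit area: PW = (1/g) Σ q̄ Δp, with q in kg/kg and Δp in Pa (1 kg/m² of water = 1 mm).
Layer 1005–570 hPa: Δp = 435 hPa = 43500 Pa, q̄ = 0.0016 kg/kg → 0.0016 × 43500 / 9.8 = 7.10 mm
Layer 570–380 hPa: Δp = 190 hPa = 19000 Pa, q̄ = 0.00027 kg/kg → 0.00027 × 19000 / 9.8 = 0.52 mm
Layer 380–250 hPa: Δp = 130 hPa = 13000 Pa, q̄ = 0.00011 kg/kg → 0.00011 × 13000 / 9.8 = 0.15 mm
PW = 7.10 + 0.52 + 0.15 = 7.77 ≈ 7.8 mm.
Precipitation = ε × PW = 0.36 × 7.8 = 2.8 mm.

PW ≈ 7.8 mm; precipitation ≈ 2.8 mm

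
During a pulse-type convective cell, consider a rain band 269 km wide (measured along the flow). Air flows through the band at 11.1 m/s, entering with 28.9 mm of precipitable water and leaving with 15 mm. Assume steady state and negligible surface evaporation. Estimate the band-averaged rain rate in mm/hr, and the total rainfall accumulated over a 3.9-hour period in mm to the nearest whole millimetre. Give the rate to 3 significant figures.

R ≈ 2.06 mm/hr; total ≈ 8 mm

Column moisture flux per unit crosswind length is F = V × PW.
Inflow: F_in = 11.1 × 28.9 = 320.79 mm·m/s
Outflow: F_out = 11.1 × 15 = 166.5 mm·m/s
Steady-state rate R = (F_in − F_out)/L = (320.79 − 166.5) / 269000 m = 5.736e-04 mm/s.
R = 5.736e-04 × 3600 = 2.06 mm/hr.
Over 3.9 h: total = 2.06 × 3.9 = 8.034 ≈ 8 mm.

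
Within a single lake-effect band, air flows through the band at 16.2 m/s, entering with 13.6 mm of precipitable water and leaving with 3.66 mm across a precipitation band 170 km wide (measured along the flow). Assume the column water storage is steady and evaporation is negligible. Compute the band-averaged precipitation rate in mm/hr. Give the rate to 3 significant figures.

R ≈ 3.41 mm/hr

Column moisture flux per unit crosswind length is F = V × PW.
Inflow: F_in = 16.2 × 13.6 = 220.32 mm·m/s
Outflow: F_out = 16.2 × 3.66 = 59.292 mm·m/s
Steady-state rate R = (F_in − F_out)/L = (220.32 − 59.292) / 170000 m = 9.472e-04 mm/s.
R = 9.472e-04 × 3600 = 3.41 mm/hr.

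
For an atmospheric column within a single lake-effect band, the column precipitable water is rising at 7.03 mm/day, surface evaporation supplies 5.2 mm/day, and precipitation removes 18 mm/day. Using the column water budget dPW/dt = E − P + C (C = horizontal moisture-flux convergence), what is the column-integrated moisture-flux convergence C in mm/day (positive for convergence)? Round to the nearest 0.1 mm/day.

dPW/dt = +7.03 mm/day.
C = dPW/dt − E + P = (+7.03) − 5.2 + 18 = 19.8 mm/day.

C ≈ 19.8 mm/day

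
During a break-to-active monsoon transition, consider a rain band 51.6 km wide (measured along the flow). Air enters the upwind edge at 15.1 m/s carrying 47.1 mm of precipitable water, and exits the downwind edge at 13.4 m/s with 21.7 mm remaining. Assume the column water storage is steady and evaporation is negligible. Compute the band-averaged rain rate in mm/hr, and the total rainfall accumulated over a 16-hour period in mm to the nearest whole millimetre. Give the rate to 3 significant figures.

R ≈ 29.3 mm/hr; total ≈ 469 mm

Column moisture flux per unit crosswind length is F = V × PW.
Inflow: F_in = 15.1 × 47.1 = 711.21 mm·m/s
Outflow: F_out = 13.4 × 21.7 = 290.78 mm·m/s
Steady-state rate R = (F_in − F_out)/L = (711.21 − 290.78) / 51600 m = 8.148e-03 mm/s.
R = 8.148e-03 × 3600 = 29.3 mm/hr.
Over 16 h: total = 29.3 × 16 = 468.8 ≈ 469 mm.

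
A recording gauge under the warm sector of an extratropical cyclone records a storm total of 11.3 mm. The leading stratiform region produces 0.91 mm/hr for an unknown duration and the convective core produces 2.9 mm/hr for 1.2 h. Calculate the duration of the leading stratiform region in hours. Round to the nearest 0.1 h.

Known phases: 2.9 × 1.2 = 3.48 mm.
Remaining depth = 11.3 − 3.48 = 7.82 mm.
Duration = 7.82 / 0.91 = 8.6 h.

duration ≈ 8.6 h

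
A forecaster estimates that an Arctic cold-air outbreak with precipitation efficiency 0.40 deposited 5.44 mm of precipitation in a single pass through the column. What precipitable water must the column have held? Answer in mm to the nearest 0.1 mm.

PW = precipitation / ε = 5.44 / 0.40 = 13.6 mm.

PW ≈ 13.6 mm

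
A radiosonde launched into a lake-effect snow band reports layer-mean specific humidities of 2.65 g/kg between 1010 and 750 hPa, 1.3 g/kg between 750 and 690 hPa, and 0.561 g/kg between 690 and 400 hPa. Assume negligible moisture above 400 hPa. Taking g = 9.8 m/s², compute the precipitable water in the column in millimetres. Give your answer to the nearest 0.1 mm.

PW ≈ 9.5 mm

Precipitable water is the column-integrated vapour mass per unit area: PW = (1/g) Σ q̄ Δp, with q in kg/kg and Δp in Pa (1 kg/m² of water = 1 mm).
Layer 1010–750 hPa: Δp = 260 hPa = 26000 Pa, q̄ = 0.00265 kg/kg → 0.00265 × 26000 / 9.8 = 7.03 mm
Layer 750–690 hPa: Δp = 60 hPa = 6000 Pa, q̄ = 0.0013 kg/kg → 0.0013 × 6000 / 9.8 = 0.80 mm
Layer 690–400 hPa: Δp = 290 hPa = 29000 Pa, q̄ = 0.000561 kg/kg → 0.000561 × 29000 / 9.8 = 1.66 mm
PW = 7.03 + 0.80 + 1.66 = 9.49 ≈ 9.5 mm.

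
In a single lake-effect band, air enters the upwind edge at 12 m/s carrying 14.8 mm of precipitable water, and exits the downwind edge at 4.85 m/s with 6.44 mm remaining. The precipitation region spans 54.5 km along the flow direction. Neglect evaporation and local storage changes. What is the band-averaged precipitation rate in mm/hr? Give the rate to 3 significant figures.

Column moisture flux per unit crosswind length is F = V × PW.
Inflow: F_in = 12 × 14.8 = 177.6 mm·m/s
Outflow: F_out = 4.85 × 6.44 = 31.234 mm·m/s
Steady-state rate R = (F_in − F_out)/L = (177.6 − 31.234) / 54500 m = 2.686e-03 mm/s.
R = 2.686e-03 × 3600 = 9.67 mm/hr.

R ≈ 9.67 mm/hr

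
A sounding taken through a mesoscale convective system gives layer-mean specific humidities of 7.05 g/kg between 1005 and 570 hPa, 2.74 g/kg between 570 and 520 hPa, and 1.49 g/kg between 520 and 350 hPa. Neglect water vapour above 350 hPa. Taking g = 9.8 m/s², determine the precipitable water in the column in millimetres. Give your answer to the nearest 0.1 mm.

Precipitable water is the column-integrated vapour mass per unit area: PW = (1/g) Σ q̄ Δp, with q in kg/kg and Δp in Pa (1 kg/m² of water = 1 mm).
Layer 1005–570 hPa: Δp = 435 hPa = 43500 Pa, q̄ = 0.00705 kg/kg → 0.00705 × 43500 / 9.8 = 31.29 mm
Layer 570–520 hPa: Δp = 50 hPa = 5000 Pa, q̄ = 0.00274 kg/kg → 0.00274 × 5000 / 9.8 = 1.40 mm
Layer 520–350 hPa: Δp = 170 hPa = 17000 Pa, q̄ = 0.00149 kg/kg → 0.00149 × 17000 / 9.8 = 2.58 mm
PW = 31.29 + 1.40 + 2.58 = 35.27 ≈ 35.3 mm.

PW ≈ 35.3 mm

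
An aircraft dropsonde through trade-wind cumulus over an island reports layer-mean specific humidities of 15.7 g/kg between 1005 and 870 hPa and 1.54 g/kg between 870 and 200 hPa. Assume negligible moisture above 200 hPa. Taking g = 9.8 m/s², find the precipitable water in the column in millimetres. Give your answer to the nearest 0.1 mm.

Precipitable water is the column-integrated vapour mass per unit area: PW = (1/g) Σ q̄ Δp, with q in kg/kg and Δp in Pa (1 kg/m² of water = 1 mm).
Layer 1005–870 hPa: Δp = 135 hPa = 13500 Pa, q̄ = 0.0157 kg/kg → 0.0157 × 13500 / 9.8 = 21.63 mm
Layer 870–200 hPa: Δp = 670 hPa = 67000 Pa, q̄ = 0.00154 kg/kg → 0.00154 × 67000 / 9.8 = 10.53 mm
PW = 21.63 + 10.53 = 32.16 ≈ 32.2 mm.

PW ≈ 32.2 mm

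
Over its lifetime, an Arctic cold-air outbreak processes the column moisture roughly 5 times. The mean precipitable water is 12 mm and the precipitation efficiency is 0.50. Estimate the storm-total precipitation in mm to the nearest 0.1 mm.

Each cycle deposits ε × PW = 0.50 × 12 = 6 mm.
Over 5 cycles: 5 × 6 = 30.0 mm.

precipitation ≈ 30.0 mm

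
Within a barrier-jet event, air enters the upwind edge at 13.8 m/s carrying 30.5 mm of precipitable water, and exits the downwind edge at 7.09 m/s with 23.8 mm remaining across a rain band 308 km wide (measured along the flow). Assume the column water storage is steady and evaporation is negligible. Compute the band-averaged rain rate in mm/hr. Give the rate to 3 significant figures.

R ≈ 2.95 mm/hr

Column moisture flux per unit crosswind length is F = V × PW.
Inflow: F_in = 13.8 × 30.5 = 420.9 mm·m/s
Outflow: F_out = 7.09 × 23.8 = 168.742 mm·m/s
Steady-state rate R = (F_in − F_out)/L = (420.9 − 168.742) / 308000 m = 8.187e-04 mm/s.
R = 8.187e-04 × 3600 = 2.95 mm/hr.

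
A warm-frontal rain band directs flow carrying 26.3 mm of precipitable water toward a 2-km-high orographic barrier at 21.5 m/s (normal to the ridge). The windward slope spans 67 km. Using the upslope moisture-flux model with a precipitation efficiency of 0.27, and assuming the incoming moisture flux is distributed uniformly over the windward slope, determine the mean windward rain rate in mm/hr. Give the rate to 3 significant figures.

Incoming column moisture flux per unit ridge length: F = V × PW = 21.5 × 26.3 = 565.45 mm·m/s.
Spread over the 67 km slope with efficiency ε = 0.27: R = ε·F/W = 0.27 × 565.45 / 67000 m = 2.279e-03 mm/s.
R = 2.279e-03 × 3600 = 8.20 mm/hr.

R ≈ 8.20 mm/hr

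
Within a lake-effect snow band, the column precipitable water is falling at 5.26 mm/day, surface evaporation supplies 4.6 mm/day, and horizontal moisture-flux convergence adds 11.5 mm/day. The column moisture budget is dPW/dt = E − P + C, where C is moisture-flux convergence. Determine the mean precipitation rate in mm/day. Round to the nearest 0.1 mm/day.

dPW/dt = -5.26 mm/day.
P = E + C − dPW/dt = 4.6 + (11.5) − (-5.26) = 21.4 mm/day.

P ≈ 21.4 mm/day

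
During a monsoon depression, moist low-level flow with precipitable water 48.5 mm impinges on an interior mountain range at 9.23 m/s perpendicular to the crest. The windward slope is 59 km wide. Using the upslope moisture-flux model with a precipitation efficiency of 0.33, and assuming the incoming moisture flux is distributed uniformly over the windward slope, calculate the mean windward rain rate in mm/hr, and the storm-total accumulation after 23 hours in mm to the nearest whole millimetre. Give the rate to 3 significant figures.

R ≈ 9.01 mm/hr; total ≈ 207 mm

Incoming column moisture flux per unit ridge length: F = V × PW = 9.23 × 48.5 = 447.655 mm·m/s.
Spread over the 59 km slope with efficiency ε = 0.33: R = ε·F/W = 0.33 × 447.655 / 59000 m = 2.504e-03 mm/s.
R = 2.504e-03 × 3600 = 9.01 mm/hr.
Over 23 h: total = 9.01 × 23 = 207.23 ≈ 207 mm.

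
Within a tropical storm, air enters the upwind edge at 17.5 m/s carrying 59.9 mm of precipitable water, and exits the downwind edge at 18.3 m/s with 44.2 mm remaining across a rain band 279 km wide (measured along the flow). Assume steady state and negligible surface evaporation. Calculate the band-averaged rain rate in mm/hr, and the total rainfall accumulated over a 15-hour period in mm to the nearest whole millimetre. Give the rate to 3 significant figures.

Column moisture flux per unit crosswind length is F = V × PW.
Inflow: F_in = 17.5 × 59.9 = 1048.25 mm·m/s
Outflow: F_out = 18.3 × 44.2 = 808.86 mm·m/s
Steady-state rate R = (F_in − F_out)/L = (1048.25 − 808.86) / 279000 m = 8.580e-04 mm/s.
R = 8.580e-04 × 3600 = 3.09 mm/hr.
Over 15 h: total = 3.09 × 15 = 46.35 ≈ 46 mm.

R ≈ 3.09 mm/hr; total ≈ 46 mm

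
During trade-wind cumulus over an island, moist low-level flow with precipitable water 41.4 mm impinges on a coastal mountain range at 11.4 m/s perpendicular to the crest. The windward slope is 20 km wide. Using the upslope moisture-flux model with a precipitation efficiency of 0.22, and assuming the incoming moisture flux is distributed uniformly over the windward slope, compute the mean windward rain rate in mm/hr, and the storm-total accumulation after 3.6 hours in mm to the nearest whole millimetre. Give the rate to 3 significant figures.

Incoming column moisture flux per unit ridge length: F = V × PW = 11.4 × 41.4 = 471.96 mm·m/s.
Spread over the 20 km slope with efficiency ε = 0.22: R = ε·F/W = 0.22 × 471.96 / 20000 m = 5.192e-03 mm/s.
R = 5.192e-03 × 3600 = 18.7 mm/hr.
Over 3.6 h: total = 18.7 × 3.6 = 67.32 ≈ 67 mm.

R ≈ 18.7 mm/hr; total ≈ 67 mm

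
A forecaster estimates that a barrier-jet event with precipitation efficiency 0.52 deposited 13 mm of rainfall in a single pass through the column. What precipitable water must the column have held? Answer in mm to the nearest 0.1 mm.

PW = rainfall / ε = 13 / 0.52 = 25.0 mm.

PW ≈ 25.0 mm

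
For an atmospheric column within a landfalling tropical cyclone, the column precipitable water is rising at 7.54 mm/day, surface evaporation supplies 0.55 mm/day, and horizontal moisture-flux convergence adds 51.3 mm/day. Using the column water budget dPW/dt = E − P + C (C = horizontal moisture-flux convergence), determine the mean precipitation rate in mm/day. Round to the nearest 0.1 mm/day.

P ≈ 44.3 mm/day

dPW/dt = +7.54 mm/day.
P = E + C − dPW/dt = 0.55 + (51.3) − (+7.54) = 44.3 mm/day.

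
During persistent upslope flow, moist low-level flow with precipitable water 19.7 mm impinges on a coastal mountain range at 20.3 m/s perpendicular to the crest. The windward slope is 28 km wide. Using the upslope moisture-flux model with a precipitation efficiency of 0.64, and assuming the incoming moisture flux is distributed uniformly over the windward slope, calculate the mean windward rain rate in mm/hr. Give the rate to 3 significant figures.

Incoming column moisture flux per unit ridge length: F = V × PW = 20.3 × 19.7 = 399.91 mm·m/s.
Spread over the 28 km slope with efficiency ε = 0.64: R = ε·F/W = 0.64 × 399.91 / 28000 m = 9.141e-03 mm/s.
R = 9.141e-03 × 3600 = 32.9 mm/hr.

R ≈ 32.9 mm/hr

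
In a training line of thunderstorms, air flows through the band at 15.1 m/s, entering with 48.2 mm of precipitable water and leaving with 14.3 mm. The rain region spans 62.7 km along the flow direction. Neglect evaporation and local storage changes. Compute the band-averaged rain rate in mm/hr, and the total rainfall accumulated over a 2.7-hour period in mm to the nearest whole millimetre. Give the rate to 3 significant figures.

Column moisture flux per unit crosswind length is F = V × PW.
Inflow: F_in = 15.1 × 48.2 = 727.82 mm·m/s
Outflow: F_out = 15.1 × 14.3 = 215.93 mm·m/s
Steady-state rate R = (F_in − F_out)/L = (727.82 − 215.93) / 62700 m = 8.164e-03 mm/s.
R = 8.164e-03 × 3600 = 29.4 mm/hr.
Over 2.7 h: total = 29.4 × 2.7 = 79.38 ≈ 79 mm.

R ≈ 29.4 mm/hr; total ≈ 79 mm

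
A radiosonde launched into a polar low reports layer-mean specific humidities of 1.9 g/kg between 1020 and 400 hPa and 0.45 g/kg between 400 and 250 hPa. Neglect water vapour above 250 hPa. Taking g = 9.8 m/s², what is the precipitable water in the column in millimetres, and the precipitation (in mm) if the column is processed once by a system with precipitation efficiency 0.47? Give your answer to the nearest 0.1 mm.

Precipitable water is the column-integrated vapour mass per unit area: PW = (1/g) Σ q̄ Δp, with q in kg/kg and Δp in Pa (1 kg/m² of water = 1 mm).
Layer 1020–400 hPa: Δp = 620 hPa = 62000 Pa, q̄ = 0.0019 kg/kg → 0.0019 × 62000 / 9.8 = 12.02 mm
Layer 400–250 hPa: Δp = 150 hPa = 15000 Pa, q̄ = 0.00045 kg/kg → 0.00045 × 15000 / 9.8 = 0.69 mm
PW = 12.02 + 0.69 = 12.71 ≈ 12.7 mm.
Precipitation = ε × PW = 0.47 × 12.7 = 6.0 mm.

PW ≈ 12.7 mm; precipitation ≈ 6.0 mm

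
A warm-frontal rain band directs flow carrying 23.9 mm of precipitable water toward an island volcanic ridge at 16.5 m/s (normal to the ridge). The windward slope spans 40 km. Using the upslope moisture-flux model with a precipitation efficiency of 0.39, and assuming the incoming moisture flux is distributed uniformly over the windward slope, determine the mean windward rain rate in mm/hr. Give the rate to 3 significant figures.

Incoming column moisture flux per unit ridge length: F = V × PW = 16.5 × 23.9 = 394.35 mm·m/s.
Spread over the 40 km slope with efficiency ε = 0.39: R = ε·F/W = 0.39 × 394.35 / 40000 m = 3.845e-03 mm/s.
R = 3.845e-03 × 3600 = 13.8 mm/hr.

R ≈ 13.8 mm/hr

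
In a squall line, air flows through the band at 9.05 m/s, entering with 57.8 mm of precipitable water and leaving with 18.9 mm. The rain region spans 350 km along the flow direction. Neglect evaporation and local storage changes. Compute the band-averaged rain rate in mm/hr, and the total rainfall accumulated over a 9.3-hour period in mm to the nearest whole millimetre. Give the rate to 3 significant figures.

R ≈ 3.62 mm/hr; total ≈ 34 mm

Column moisture flux per unit crosswind length is F = V × PW.
Inflow: F_in = 9.05 × 57.8 = 523.09 mm·m/s
Outflow: F_out = 9.05 × 18.9 = 171.045 mm·m/s
Steady-state rate R = (F_in − F_out)/L = (523.09 − 171.045) / 350000 m = 1.006e-03 mm/s.
R = 1.006e-03 × 3600 = 3.62 mm/hr.
Over 9.3 h: total = 3.62 × 9.3 = 33.666 ≈ 34 mm.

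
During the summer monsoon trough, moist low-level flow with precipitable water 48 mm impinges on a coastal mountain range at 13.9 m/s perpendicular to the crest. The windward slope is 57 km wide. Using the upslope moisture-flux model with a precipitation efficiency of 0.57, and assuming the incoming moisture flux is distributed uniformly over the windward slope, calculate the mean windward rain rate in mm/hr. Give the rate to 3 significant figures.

R ≈ 24.0 mm/hr

Incoming column moisture flux per unit ridge length: F = V × PW = 13.9 × 48 = 667.2 mm·m/s.
Spread over the 57 km slope with efficiency ε = 0.57: R = ε·F/W = 0.57 × 667.2 / 57000 m = 6.672e-03 mm/s.
R = 6.672e-03 × 3600 = 24.0 mm/hr.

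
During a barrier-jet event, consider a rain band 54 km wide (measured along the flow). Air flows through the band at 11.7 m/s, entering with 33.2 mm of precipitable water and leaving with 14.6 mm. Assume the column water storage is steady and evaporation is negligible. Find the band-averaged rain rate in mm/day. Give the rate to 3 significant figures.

Column moisture flux per unit crosswind length is F = V × PW.
Inflow: F_in = 11.7 × 33.2 = 388.44 mm·m/s
Outflow: F_out = 11.7 × 14.6 = 170.82 mm·m/s
Steady-state rate R = (F_in − F_out)/L = (388.44 − 170.82) / 54000 m = 4.030e-03 mm/s.
R = 4.030e-03 × 3600 × 24 = 348 mm/day.

R ≈ 348 mm/day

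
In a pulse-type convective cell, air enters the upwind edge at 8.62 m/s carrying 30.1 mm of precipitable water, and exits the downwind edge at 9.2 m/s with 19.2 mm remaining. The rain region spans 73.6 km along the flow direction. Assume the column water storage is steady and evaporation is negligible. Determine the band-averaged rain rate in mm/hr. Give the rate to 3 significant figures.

R ≈ 4.05 mm/hr

Column moisture flux per unit crosswind length is F = V × PW.
Inflow: F_in = 8.62 × 30.1 = 259.462 mm·m/s
Outflow: F_out = 9.2 × 19.2 = 176.64 mm·m/s
Steady-state rate R = (F_in − F_out)/L = (259.462 − 176.64) / 73600 m = 1.125e-03 mm/s.
R = 1.125e-03 × 3600 = 4.05 mm/hr.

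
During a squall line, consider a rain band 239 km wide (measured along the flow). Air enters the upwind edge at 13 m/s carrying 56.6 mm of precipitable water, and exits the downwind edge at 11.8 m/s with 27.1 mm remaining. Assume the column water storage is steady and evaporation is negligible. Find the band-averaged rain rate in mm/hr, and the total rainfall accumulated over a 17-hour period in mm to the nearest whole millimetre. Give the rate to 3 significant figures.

Column moisture flux per unit crosswind length is F = V × PW.
Inflow: F_in = 13 × 56.6 = 735.8 mm·m/s
Outflow: F_out = 11.8 × 27.1 = 319.78 mm·m/s
Steady-state rate R = (F_in − F_out)/L = (735.8 − 319.78) / 239000 m = 1.741e-03 mm/s.
R = 1.741e-03 × 3600 = 6.27 mm/hr.
Over 17 h: total = 6.27 × 17 = 106.59 ≈ 107 mm.

R ≈ 6.27 mm/hr; total ≈ 107 mm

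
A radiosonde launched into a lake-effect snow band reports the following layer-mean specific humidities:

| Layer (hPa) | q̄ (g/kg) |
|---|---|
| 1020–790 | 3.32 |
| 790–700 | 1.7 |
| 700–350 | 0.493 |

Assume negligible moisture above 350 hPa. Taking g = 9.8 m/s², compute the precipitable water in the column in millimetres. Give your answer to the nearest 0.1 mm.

Precipitable water is the column-integrated vapour mass per unit area: PW = (1/g) Σ q̄ Δp, with q in kg/kg and Δp in Pa (1 kg/m² of water = 1 mm).
Layer 1020–790 hPa: Δp = 230 hPa = 23000 Pa, q̄ = 0.00332 kg/kg → 0.00332 × 23000 / 9.8 = 7.79 mm
Layer 790–700 hPa: Δp = 90 hPa = 9000 Pa, q̄ = 0.0017 kg/kg → 0.0017 × 9000 / 9.8 = 1.56 mm
Layer 700–350 hPa: Δp = 350 hPa = 35000 Pa, q̄ = 0.000493 kg/kg → 0.000493 × 35000 / 9.8 = 1.76 mm
PW = 7.79 + 1.56 + 1.76 = 11.11 ≈ 11.1 mm.

PW ≈ 11.1 mm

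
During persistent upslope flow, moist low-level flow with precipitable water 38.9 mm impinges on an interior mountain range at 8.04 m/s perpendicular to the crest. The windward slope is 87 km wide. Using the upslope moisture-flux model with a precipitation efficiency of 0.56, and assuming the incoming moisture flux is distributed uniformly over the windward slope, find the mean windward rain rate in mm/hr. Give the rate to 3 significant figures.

R ≈ 7.25 mm/hr

Incoming column moisture flux per unit ridge length: F = V × PW = 8.04 × 38.9 = 312.756 mm·m/s.
Spread over the 87 km slope with efficiency ε = 0.56: R = ε·F/W = 0.56 × 312.756 / 87000 m = 2.013e-03 mm/s.
R = 2.013e-03 × 3600 = 7.25 mm/hr.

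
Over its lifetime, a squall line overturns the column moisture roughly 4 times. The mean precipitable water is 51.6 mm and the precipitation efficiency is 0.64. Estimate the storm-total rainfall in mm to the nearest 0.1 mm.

Each cycle deposits ε × PW = 0.64 × 51.6 = 33.024 mm.
Over 4 cycles: 4 × 33.024 = 132.1 mm.

rainfall ≈ 132.1 mm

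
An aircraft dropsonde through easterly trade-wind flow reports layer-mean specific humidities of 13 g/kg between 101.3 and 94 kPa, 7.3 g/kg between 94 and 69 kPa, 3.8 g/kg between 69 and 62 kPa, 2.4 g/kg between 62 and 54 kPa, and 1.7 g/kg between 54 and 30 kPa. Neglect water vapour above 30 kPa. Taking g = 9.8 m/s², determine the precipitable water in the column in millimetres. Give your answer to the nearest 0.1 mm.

Precipitable water is the column-integrated vapour mass per unit area: PW = (1/g) Σ q̄ Δp, with q in kg/kg and Δp in Pa (1 kg/m² of water = 1 mm).
Layer 101.3–94 kPa: Δp = 73 hPa = 7300 Pa, q̄ = 0.013 kg/kg → 0.013 × 7300 / 9.8 = 9.68 mm
Layer 94–69 kPa: Δp = 250 hPa = 25000 Pa, q̄ = 0.0073 kg/kg → 0.0073 × 25000 / 9.8 = 18.62 mm
Layer 69–62 kPa: Δp = 70 hPa = 7000 Pa, q̄ = 0.0038 kg/kg → 0.0038 × 7000 / 9.8 = 2.71 mm
Layer 62–54 kPa: Δp = 80 hPa = 8000 Pa, q̄ = 0.0024 kg/kg → 0.0024 × 8000 / 9.8 = 1.96 mm
Layer 54–30 kPa: Δp = 240 hPa = 24000 Pa, q̄ = 0.0017 kg/kg → 0.0017 × 24000 / 9.8 = 4.16 mm
PW = 9.68 + 18.62 + 2.71 + 1.96 + 4.16 = 37.13 ≈ 37.1 mm.

PW ≈ 37.1 mm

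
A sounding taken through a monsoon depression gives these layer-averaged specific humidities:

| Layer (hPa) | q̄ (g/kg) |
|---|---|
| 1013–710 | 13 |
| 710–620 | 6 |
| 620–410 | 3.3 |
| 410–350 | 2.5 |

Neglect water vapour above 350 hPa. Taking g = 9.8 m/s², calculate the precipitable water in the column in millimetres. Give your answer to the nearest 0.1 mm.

PW ≈ 54.3 mm

Precipitable water is the column-integrated vapour mass per unit area: PW = (1/g) Σ q̄ Δp, with q in kg/kg and Δp in Pa (1 kg/m² of water = 1 mm).
Layer 1013–710 hPa: Δp = 303 hPa = 30300 Pa, q̄ = 0.013 kg/kg → 0.013 × 30300 / 9.8 = 40.19 mm
Layer 710–620 hPa: Δp = 90 hPa = 9000 Pa, q̄ = 0.006 kg/kg → 0.006 × 9000 / 9.8 = 5.51 mm
Layer 620–410 hPa: Δp = 210 hPa = 21000 Pa, q̄ = 0.0033 kg/kg → 0.0033 × 21000 / 9.8 = 7.07 mm
Layer 410–350 hPa: Δp = 60 hPa = 6000 Pa, q̄ = 0.0025 kg/kg → 0.0025 × 6000 / 9.8 = 1.53 mm
PW = 40.19 + 5.51 + 7.07 + 1.53 = 54.30 ≈ 54.3 mm.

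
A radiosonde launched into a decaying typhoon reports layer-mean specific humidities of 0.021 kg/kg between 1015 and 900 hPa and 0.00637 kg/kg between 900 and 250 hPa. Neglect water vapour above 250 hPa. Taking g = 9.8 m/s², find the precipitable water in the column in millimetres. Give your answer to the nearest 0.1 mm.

Precipitable water is the column-integrated vapour mass per unit area: PW = (1/g) Σ q̄ Δp, with q in kg/kg and Δp in Pa (1 kg/m² of water = 1 mm).
Layer 1015–900 hPa: Δp = 115 hPa = 11500 Pa, q̄ = 0.021 kg/kg → 0.021 × 11500 / 9.8 = 24.64 mm
Layer 900–250 hPa: Δp = 650 hPa = 65000 Pa, q̄ = 0.00637 kg/kg → 0.00637 × 65000 / 9.8 = 42.25 mm
PW = 24.64 + 42.25 = 66.89 ≈ 66.9 mm.

PW ≈ 66.9 mm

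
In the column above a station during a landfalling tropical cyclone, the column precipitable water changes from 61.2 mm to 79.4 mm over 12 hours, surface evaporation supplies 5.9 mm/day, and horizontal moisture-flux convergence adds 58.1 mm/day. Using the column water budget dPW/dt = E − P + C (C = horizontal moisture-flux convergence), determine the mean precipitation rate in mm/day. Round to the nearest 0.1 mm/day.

dPW/dt = (79.4 − 61.2) mm / (12/24 day) = +36.400 mm/day.
P = E + C − dPW/dt = 5.9 + (58.1) − (+36.400) = 27.6 mm/day.

P ≈ 27.6 mm/day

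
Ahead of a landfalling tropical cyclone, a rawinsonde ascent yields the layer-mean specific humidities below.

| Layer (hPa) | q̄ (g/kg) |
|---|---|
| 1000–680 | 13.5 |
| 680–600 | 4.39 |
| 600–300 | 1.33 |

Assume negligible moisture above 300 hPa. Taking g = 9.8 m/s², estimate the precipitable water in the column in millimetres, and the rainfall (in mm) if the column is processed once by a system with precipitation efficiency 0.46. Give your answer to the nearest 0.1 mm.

Precipitable water is the column-integrated vapour mass per unit area: PW = (1/g) Σ q̄ Δp, with q in kg/kg and Δp in Pa (1 kg/m² of water = 1 mm).
Layer 1000–680 hPa: Δp = 320 hPa = 32000 Pa, q̄ = 0.0135 kg/kg → 0.0135 × 32000 / 9.8 = 44.08 mm
Layer 680–600 hPa: Δp = 80 hPa = 8000 Pa, q̄ = 0.00439 kg/kg → 0.00439 × 8000 / 9.8 = 3.58 mm
Layer 600–300 hPa: Δp = 300 hPa = 30000 Pa, q̄ = 0.00133 kg/kg → 0.00133 × 30000 / 9.8 = 4.07 mm
PW = 44.08 + 3.58 + 4.07 = 51.73 ≈ 51.7 mm.
Rainfall = ε × PW = 0.46 × 51.7 = 23.8 mm.

PW ≈ 51.7 mm; rainfall ≈ 23.8 mm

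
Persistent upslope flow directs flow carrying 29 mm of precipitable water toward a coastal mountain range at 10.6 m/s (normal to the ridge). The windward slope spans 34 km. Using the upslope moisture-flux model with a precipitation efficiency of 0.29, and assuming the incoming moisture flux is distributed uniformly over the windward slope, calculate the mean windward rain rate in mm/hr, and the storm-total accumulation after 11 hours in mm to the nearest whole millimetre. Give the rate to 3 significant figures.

R ≈ 9.44 mm/hr; total ≈ 104 mm

Incoming column moisture flux per unit ridge length: F = V × PW = 10.6 × 29 = 307.4 mm·m/s.
Spread over the 34 km slope with efficiency ε = 0.29: R = ε·F/W = 0.29 × 307.4 / 34000 m = 2.622e-03 mm/s.
R = 2.622e-03 × 3600 = 9.44 mm/hr.
Over 11 h: total = 9.44 × 11 = 103.84 ≈ 104 mm.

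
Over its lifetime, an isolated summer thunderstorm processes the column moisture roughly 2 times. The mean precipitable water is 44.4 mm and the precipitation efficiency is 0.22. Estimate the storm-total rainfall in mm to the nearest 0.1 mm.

Each cycle deposits ε × PW = 0.22 × 44.4 = 9.768 mm.
Over 2 cycles: 2 × 9.768 = 19.5 mm.

rainfall ≈ 19.5 mm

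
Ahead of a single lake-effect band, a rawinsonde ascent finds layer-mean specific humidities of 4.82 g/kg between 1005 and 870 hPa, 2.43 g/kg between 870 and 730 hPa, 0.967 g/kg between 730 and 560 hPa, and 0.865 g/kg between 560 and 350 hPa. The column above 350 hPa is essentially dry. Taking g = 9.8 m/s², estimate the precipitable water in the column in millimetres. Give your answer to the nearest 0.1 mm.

Precipitable water is the column-integrated vapour mass per unit area: PW = (1/g) Σ q̄ Δp, with q in kg/kg and Δp in Pa (1 kg/m² of water = 1 mm).
Layer 1005–870 hPa: Δp = 135 hPa = 13500 Pa, q̄ = 0.00482 kg/kg → 0.00482 × 13500 / 9.8 = 6.64 mm
Layer 870–730 hPa: Δp = 140 hPa = 14000 Pa, q̄ = 0.00243 kg/kg → 0.00243 × 14000 / 9.8 = 3.47 mm
Layer 730–560 hPa: Δp = 170 hPa = 17000 Pa, q̄ = 0.000967 kg/kg → 0.000967 × 17000 / 9.8 = 1.68 mm
Layer 560–350 hPa: Δp = 210 hPa = 21000 Pa, q̄ = 0.000865 kg/kg → 0.000865 × 21000 / 9.8 = 1.85 mm
PW = 6.64 + 3.47 + 1.68 + 1.85 = 13.64 ≈ 13.6 mm.

PW ≈ 13.6 mm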